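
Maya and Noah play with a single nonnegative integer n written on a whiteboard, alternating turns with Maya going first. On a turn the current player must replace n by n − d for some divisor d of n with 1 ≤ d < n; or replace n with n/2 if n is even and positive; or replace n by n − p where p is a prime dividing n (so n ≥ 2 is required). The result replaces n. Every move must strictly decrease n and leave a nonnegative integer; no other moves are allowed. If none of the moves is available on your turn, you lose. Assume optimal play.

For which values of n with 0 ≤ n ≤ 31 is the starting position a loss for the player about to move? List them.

0, 1, 4, 9, 14, 20, 26

Positions with no move are L. A position that does have a move is losing for the player to move precisely when every available move leads to a winning position for the opponent. Fill in the labels:
n=0: no move → L
n=1: no move → L
n=2: →0(L), so W
n=3: →0(L), so W
n=4: →2(W), 3(W) — all W, so L
n=5: →0(L), so W
n=6: →4(L), so W
n=7: →0(L), so W
n=8: →4(L), so W
n=9: →6(W), 8(W) — all W, so L
n=10: →9(L), so W
n=11: →0(L), so W
n=12: →9(L), so W
n=13: →0(L), so W
n=14: →7(W), 12(W), 13(W) — all W, so L
n=15: →14(L), so W
n=16: →14(L), so W
n=17: →0(L), so W
n=18: →9(L), so W
n=19: →0(L), so W
n=20: →10(W), 15(W), 16(W), 18(W), 19(W) — all W, so L
n=21: →14(L), so W
n=22: →20(L), so W
n=23: →0(L), so W
n=24: →20(L), so W
n=25: →20(L), so W
n=26: →13(W), 24(W), 25(W) — all W, so L
n=27: →26(L), so W
n=28: →14(L), so W
n=29: →0(L), so W
n=30: →20(L), so W
n=31: →0(L), so W
Reading off the rows marked L gives the requested list; there are 7 such values of n.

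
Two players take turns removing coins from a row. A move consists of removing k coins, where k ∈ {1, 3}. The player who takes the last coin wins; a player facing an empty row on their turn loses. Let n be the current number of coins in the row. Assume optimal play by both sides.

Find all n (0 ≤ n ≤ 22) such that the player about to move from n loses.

0, 2, 4, 6, 8, 10, 12, 14, 16, 18, 20, 22

Compute win/loss labels from the base case upward. A position with no move is L. Any other position is W if it can reach an L in one move, else L.
n=0: no move → L
n=1: can move to 0, which is L ⇒ W
n=2: the only move is to 1(W), a W ⇒ L
n=3: can move to 2, which is L ⇒ W
n=4: moves to 3(W), 1(W); every one is W ⇒ L
n=5: can move to 4, which is L ⇒ W
n=6: moves to 5(W), 3(W); every one is W ⇒ L
n=7: can move to 6, which is L ⇒ W
n=8: moves to 7(W), 5(W); every one is W ⇒ L
n=9: can move to 8, which is L ⇒ W
n=10: moves to 9(W), 7(W); every one is W ⇒ L
n=11: can move to 10, which is L ⇒ W
n=12: moves to 11(W), 9(W); every one is W ⇒ L
n=13: can move to 12, which is L ⇒ W
n=14: moves to 13(W), 11(W); every one is W ⇒ L
n=15: can move to 14, which is L ⇒ W
n=16: moves to 15(W), 13(W); every one is W ⇒ L
n=17: can move to 16, which is L ⇒ W
n=18: moves to 17(W), 15(W); every one is W ⇒ L
n=19: can move to 18, which is L ⇒ W
n=20: moves to 19(W), 17(W); every one is W ⇒ L
n=21: can move to 20, which is L ⇒ W
n=22: moves to 21(W), 19(W); every one is W ⇒ L
Reading off the rows marked L gives the requested list; there are 12 such values of n.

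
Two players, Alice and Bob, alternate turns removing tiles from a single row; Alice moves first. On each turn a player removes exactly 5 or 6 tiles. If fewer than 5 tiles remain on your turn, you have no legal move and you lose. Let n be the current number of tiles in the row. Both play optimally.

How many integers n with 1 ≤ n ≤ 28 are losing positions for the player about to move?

Compute win/loss labels from the base case upward. A position with no move is L. Any other position is W if it can reach an L in one move, else L.
n=0: no move → L
n=1: no move → L
n=2: no move → L
n=3: no move → L
n=4: no move → L
n=5: can move to 0, which is L ⇒ W
n=6: can move to 1, which is L ⇒ W
n=7: can move to 2, which is L ⇒ W
n=8: can move to 3, which is L ⇒ W
n=9: can move to 4, which is L ⇒ W
n=10: can move to 4, which is L ⇒ W
n=11: moves to 6(W), 5(W); every one is W ⇒ L
n=12: moves to 7(W), 6(W); every one is W ⇒ L
n=13: moves to 8(W), 7(W); every one is W ⇒ L
n=14: moves to 9(W), 8(W); every one is W ⇒ L
n=15: moves to 10(W), 9(W); every one is W ⇒ L
n=16: can move to 11, which is L ⇒ W
n=17: can move to 12, which is L ⇒ W
n=18: can move to 13, which is L ⇒ W
n=19: can move to 14, which is L ⇒ W
n=20: can move to 15, which is L ⇒ W
n=21: can move to 15, which is L ⇒ W
n=22: moves to 17(W), 16(W); every one is W ⇒ L
n=23: moves to 18(W), 17(W); every one is W ⇒ L
n=24: moves to 19(W), 18(W); every one is W ⇒ L
n=25: moves to 20(W), 19(W); every one is W ⇒ L
n=26: moves to 21(W), 20(W); every one is W ⇒ L
n=27: can move to 22, which is L ⇒ W
n=28: can move to 23, which is L ⇒ W
L entries with 1 ≤ n ≤ 28 (n=0 is outside the asked range and is not counted): n = 1, 2, 3, 4, 11, 12, 13, 14, 15, 22, 23, 24, 25, 26; that makes 14.

14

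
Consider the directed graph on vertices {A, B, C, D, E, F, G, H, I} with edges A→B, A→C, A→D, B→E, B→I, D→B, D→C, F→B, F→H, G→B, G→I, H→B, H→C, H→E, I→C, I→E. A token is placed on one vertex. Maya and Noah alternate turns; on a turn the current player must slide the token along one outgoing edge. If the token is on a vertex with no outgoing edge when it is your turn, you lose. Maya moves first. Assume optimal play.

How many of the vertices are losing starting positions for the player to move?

Classify positions by backward induction: terminal positions (no move available) are L. From any other position, the mover wins iff some move reaches an L.
Every edge goes from a vertex to one that appears earlier in the order E, C, I, B, H, D, A, F, G, so processing vertices in that order labels each vertex after all of its successors.
E: no outgoing edge → L
C: no outgoing edge → L
I: →C(L), so W
B: →E(L), so W
H: →C(L), so W
D: →C(L), so W
A: →C(L), so W
F: →H(W), B(W) — all W, so L
G: →B(W), I(W) — all W, so L
The L vertices are C, E, F, G; that is 4 in all.

4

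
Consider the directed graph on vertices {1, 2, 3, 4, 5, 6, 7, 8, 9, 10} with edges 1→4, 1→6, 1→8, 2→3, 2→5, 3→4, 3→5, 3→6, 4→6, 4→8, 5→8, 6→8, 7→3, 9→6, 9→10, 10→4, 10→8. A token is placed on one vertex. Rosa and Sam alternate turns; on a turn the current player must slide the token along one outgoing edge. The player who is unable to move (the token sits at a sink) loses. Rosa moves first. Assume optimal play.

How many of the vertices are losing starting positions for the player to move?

Build the W/L table. Terminal = L. A non-terminal position is W if it has a move to some L; otherwise it is L.
Every edge goes from a vertex to one that appears earlier in the order 8, 6, 5, 4, 3, 1, 10, 9, 2, 7, so processing vertices in that order labels each vertex after all of its successors.
8: no outgoing edge → L
6: W (go to 8, an L position)
5: W (go to 8, an L position)
4: W (go to 8, an L position)
3: L (options 4(W), 5(W), 6(W) are all W)
1: W (go to 8, an L position)
10: W (go to 8, an L position)
9: L (options 10(W), 6(W) are all W)
2: W (go to 3, an L position)
7: W (go to 3, an L position)
The L vertices are 3, 8, 9; that is 3 in all.

3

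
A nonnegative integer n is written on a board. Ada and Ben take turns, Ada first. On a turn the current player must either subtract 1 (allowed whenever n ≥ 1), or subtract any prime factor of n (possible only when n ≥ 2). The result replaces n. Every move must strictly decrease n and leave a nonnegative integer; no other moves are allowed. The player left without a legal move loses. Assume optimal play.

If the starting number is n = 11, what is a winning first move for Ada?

Compute win/loss labels from the base case upward. A position with no move is L. Any other position is W if it can reach an L in one move, else L.
n=0: no move → L
n=1: →0(L), so W
n=2: →0(L), so W
n=3: →0(L), so W
n=4: →2(W), 3(W) — all W, so L
n=5: →0(L), so W
n=6: →4(L), so W
n=7: →0(L), so W
n=8: →6(W), 7(W) — all W, so L
n=9: →8(L), so W
n=10: →8(L), so W
n=11: →0(L), so W
From 11, the L positions reachable in one move are: 0.

Move to 0.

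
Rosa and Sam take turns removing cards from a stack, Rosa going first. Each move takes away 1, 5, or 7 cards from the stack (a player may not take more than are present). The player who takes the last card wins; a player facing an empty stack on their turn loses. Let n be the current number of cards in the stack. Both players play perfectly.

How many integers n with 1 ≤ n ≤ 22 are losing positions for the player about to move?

Label each position W (a win for the player to move) or L (a loss). A position with no legal move is L; any other position is W exactly when some move reaches an L, and L when every move reaches a W.
n=0: no move → L
n=1: →0(L), so W
n=2: →1(W) only, which is W, so L
n=3: →2(L), so W
n=4: →3(W) only, which is W, so L
n=5: →4(L), so W
n=6: →5(W), 1(W) — all W, so L
n=7: →6(L), so W
n=8: →7(W), 3(W), 1(W) — all W, so L
n=9: →8(L), so W
n=10: →9(W), 5(W), 3(W) — all W, so L
n=11: →10(L), so W
n=12: →11(W), 7(W), 5(W) — all W, so L
n=13: →12(L), so W
n=14: →13(W), 9(W), 7(W) — all W, so L
n=15: →14(L), so W
n=16: →15(W), 11(W), 9(W) — all W, so L
n=17: →16(L), so W
n=18: →17(W), 13(W), 11(W) — all W, so L
n=19: →18(L), so W
n=20: →19(W), 15(W), 13(W) — all W, so L
n=21: →20(L), so W
n=22: →21(W), 17(W), 15(W) — all W, so L
L entries with 1 ≤ n ≤ 22 (n=0 is outside the asked range and is not counted): n = 2, 4, 6, 8, 10, 12, 14, 16, 18, 20, 22; that makes 11.

11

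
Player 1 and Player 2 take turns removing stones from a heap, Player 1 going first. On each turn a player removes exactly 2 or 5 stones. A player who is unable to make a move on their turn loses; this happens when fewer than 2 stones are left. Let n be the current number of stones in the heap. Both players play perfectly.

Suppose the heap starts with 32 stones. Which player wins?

Player 2 wins.

Compute win/loss labels from the base case upward. A position with no move is L. Any other position is W if it can reach an L in one move, else L.
n=0: no move → L
n=1: no move → L
n=2: can move to 0, which is L ⇒ W
n=3: can move to 1, which is L ⇒ W
n=4: the only move is to 2(W), a W ⇒ L
n=5: can move to 0, which is L ⇒ W
n=6: can move to 4, which is L ⇒ W
n=7: moves to 5(W), 2(W); every one is W ⇒ L
n=8: moves to 6(W), 3(W); every one is W ⇒ L
n=9: can move to 7, which is L ⇒ W
n=10: can move to 8, which is L ⇒ W
n=11: moves to 9(W), 6(W); every one is W ⇒ L
n=12: can move to 7, which is L ⇒ W
n=13: can move to 11, which is L ⇒ W
n=14: moves to 12(W), 9(W); every one is W ⇒ L
n=15: moves to 13(W), 10(W); every one is W ⇒ L
n=16: can move to 14, which is L ⇒ W
n=17: can move to 15, which is L ⇒ W
n=18: moves to 16(W), 13(W); every one is W ⇒ L
n=19: can move to 14, which is L ⇒ W
n=20: can move to 18, which is L ⇒ W
n=21: moves to 19(W), 16(W); every one is W ⇒ L
n=22: moves to 20(W), 17(W); every one is W ⇒ L
n=23: can move to 21, which is L ⇒ W
n=24: can move to 22, which is L ⇒ W
n=25: moves to 23(W), 20(W); every one is W ⇒ L
n=26: can move to 21, which is L ⇒ W
n=27: can move to 25, which is L ⇒ W
n=28: moves to 26(W), 23(W); every one is W ⇒ L
n=29: moves to 27(W), 24(W); every one is W ⇒ L
n=30: can move to 28, which is L ⇒ W
n=31: can move to 29, which is L ⇒ W
n=32: moves to 30(W), 27(W); every one is W ⇒ L
The starting position 32 is L: whatever Player 1 does, the opponent receives a W position.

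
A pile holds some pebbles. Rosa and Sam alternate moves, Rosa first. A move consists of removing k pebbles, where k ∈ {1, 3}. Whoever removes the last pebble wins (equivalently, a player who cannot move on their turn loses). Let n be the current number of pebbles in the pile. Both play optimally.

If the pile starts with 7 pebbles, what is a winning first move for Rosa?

Remove 1, leaving 6.

Classify positions by backward induction: terminal positions (no move available) are L. From any other position, the mover wins iff some move reaches an L.
n=0: no move → L
n=1: can move to 0, which is L ⇒ W
n=2: the only move is to 1(W), a W ⇒ L
n=3: can move to 2, which is L ⇒ W
n=4: moves to 3(W), 1(W); every one is W ⇒ L
n=5: can move to 4, which is L ⇒ W
n=6: moves to 5(W), 3(W); every one is W ⇒ L
n=7: can move to 6, which is L ⇒ W
From 7, the L positions reachable in one move are: 6, 4. Any move reaching one of these is winning.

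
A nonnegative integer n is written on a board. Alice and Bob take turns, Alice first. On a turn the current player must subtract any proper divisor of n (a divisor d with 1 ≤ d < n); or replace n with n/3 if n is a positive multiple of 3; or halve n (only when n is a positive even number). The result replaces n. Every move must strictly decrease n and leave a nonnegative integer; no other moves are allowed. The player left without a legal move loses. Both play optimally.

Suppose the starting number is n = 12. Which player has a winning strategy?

Compute win/loss labels from the base case upward. A position with no move is L. Any other position is W if it can reach an L in one move, else L.
n=0: no move → L
n=1: no move → L
n=2: W (go to 1, an L position)
n=3: W (go to 1, an L position)
n=4: L (options 2(W), 3(W) are all W)
n=5: W (go to 4, an L position)
n=6: W (go to 4, an L position)
n=7: L (sole option 6(W) is W)
n=8: W (go to 4, an L position)
n=9: L (options 3(W), 6(W), 8(W) are all W)
n=10: W (go to 9, an L position)
n=11: L (sole option 10(W) is W)
n=12: W (go to 4, an L position)
The starting position 12 is W: Alice should move to 4, handing over an L position.

Alice wins.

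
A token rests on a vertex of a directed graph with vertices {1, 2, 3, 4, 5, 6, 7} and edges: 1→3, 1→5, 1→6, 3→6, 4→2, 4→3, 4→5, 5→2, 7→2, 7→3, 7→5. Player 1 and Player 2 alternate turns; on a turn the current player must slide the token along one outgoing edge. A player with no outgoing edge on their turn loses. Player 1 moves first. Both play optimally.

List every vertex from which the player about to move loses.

2, 6

Compute win/loss labels from the base case upward. A position with no move is L. Any other position is W if it can reach an L in one move, else L.
Every edge goes from a vertex to one that appears earlier in the order 2, 6, 5, 3, 4, 7, 1, so processing vertices in that order labels each vertex after all of its successors.
2: no outgoing edge → L
6: no outgoing edge → L
5: →2(L), so W
3: →6(L), so W
4: →2(L), so W
7: →2(L), so W
1: →6(L), so W
The losing starting vertices are exactly the entries labelled L in this table (2 of them).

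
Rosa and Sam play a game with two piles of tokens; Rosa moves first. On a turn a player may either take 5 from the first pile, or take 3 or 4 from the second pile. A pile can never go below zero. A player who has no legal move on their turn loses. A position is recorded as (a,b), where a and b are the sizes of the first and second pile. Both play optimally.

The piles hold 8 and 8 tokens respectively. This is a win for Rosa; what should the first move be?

Move to (3,8).

Positions with no move are L. A position that does have a move is losing for the player to move precisely when every available move leads to a winning position for the opponent. Fill in the labels:
No move ever increases a pile, so every position that can arise here has a ≤ 8 and b ≤ 8; it is enough to label the cells with 0 ≤ a ≤ 8 and 0 ≤ b ≤ 8.
Every move lowers a or b (never raises either), so fill the grid row by row in increasing a, and left to right within a row: each cell's successors are then already labelled.
      b=0  b=1  b=2  b=3  b=4  b=5  b=6  b=7  b=8
a=0:    L    L    L    W    W    W    W    L    L
a=1:    L    L    L    W    W    W    W    L    L
a=2:    L    L    L    W    W    W    W    L    L
a=3:    L    L    L    W    W    W    W    L    L
a=4:    L    L    L    W    W    W    W    L    L
a=5:    W    W    W    L    L    L    W    W    W
a=6:    W    W    W    L    L    L    W    W    W
a=7:    W    W    W    L    L    L    W    W    W
a=8:    W    W    W    L    L    L    W    W    W
Cells with no legal move (terminal, hence L): (0,0), (0,1), (0,2), (1,0), (1,1), (1,2), (2,0), (2,1), (2,2), (3,0), (3,1), (3,2), (4,0), (4,1), (4,2).
The remaining L cells, each justified by listing all of its moves:
(0,7): moves to (0,4)(W), (0,3)(W); every one is W ⇒ L
(0,8): moves to (0,5)(W), (0,4)(W); every one is W ⇒ L
(1,7): moves to (1,4)(W), (1,3)(W); every one is W ⇒ L
(1,8): moves to (1,5)(W), (1,4)(W); every one is W ⇒ L
(2,7): moves to (2,4)(W), (2,3)(W); every one is W ⇒ L
(2,8): moves to (2,5)(W), (2,4)(W); every one is W ⇒ L
(3,7): moves to (3,4)(W), (3,3)(W); every one is W ⇒ L
(3,8): moves to (3,5)(W), (3,4)(W); every one is W ⇒ L
(4,7): moves to (4,4)(W), (4,3)(W); every one is W ⇒ L
(4,8): moves to (4,5)(W), (4,4)(W); every one is W ⇒ L
(5,3): moves to (0,3)(W), (5,0)(W); every one is W ⇒ L
(5,4): moves to (0,4)(W), (5,1)(W), (5,0)(W); every one is W ⇒ L
(5,5): moves to (0,5)(W), (5,2)(W), (5,1)(W); every one is W ⇒ L
(6,3): moves to (1,3)(W), (6,0)(W); every one is W ⇒ L
(6,4): moves to (1,4)(W), (6,1)(W), (6,0)(W); every one is W ⇒ L
(6,5): moves to (1,5)(W), (6,2)(W), (6,1)(W); every one is W ⇒ L
(7,3): moves to (2,3)(W), (7,0)(W); every one is W ⇒ L
(7,4): moves to (2,4)(W), (7,1)(W), (7,0)(W); every one is W ⇒ L
(7,5): moves to (2,5)(W), (7,2)(W), (7,1)(W); every one is W ⇒ L
(8,3): moves to (3,3)(W), (8,0)(W); every one is W ⇒ L
(8,4): moves to (3,4)(W), (8,1)(W), (8,0)(W); every one is W ⇒ L
(8,5): moves to (3,5)(W), (8,2)(W), (8,1)(W); every one is W ⇒ L
Every other cell has at least one move into one of the L cells above, so it is W.
From (8,8), the L positions reachable in one move are: (3,8), (8,5), (8,4). Any move reaching one of these is winning.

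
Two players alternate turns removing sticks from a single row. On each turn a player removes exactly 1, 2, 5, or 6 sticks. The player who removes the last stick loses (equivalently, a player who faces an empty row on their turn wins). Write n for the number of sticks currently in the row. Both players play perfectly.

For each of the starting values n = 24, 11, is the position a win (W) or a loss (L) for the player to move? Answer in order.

24: W, 11: L

Build the W/L table. Terminal = W. A non-terminal position is W if it has a move to some L; otherwise it is L.
n=0: no move; the opponent has just taken the last stick and therefore loses → W
n=1: L (sole option 0(W) is W)
n=2: W (go to 1, an L position)
n=3: W (go to 1, an L position)
n=4: L (options 3(W), 2(W) are all W)
n=5: W (go to 4, an L position)
n=6: W (go to 4, an L position)
n=7: W (go to 1, an L position)
n=8: L (options 7(W), 6(W), 3(W), 2(W) are all W)
n=9: W (go to 8, an L position)
n=10: W (go to 8, an L position)
n=11: L (options 10(W), 9(W), 6(W), 5(W) are all W)
n=12: W (go to 11, an L position)
n=13: W (go to 11, an L position)
n=14: W (go to 8, an L position)
n=15: L (options 14(W), 13(W), 10(W), 9(W) are all W)
n=16: W (go to 15, an L position)
n=17: W (go to 15, an L position)
n=18: L (options 17(W), 16(W), 13(W), 12(W) are all W)
n=19: W (go to 18, an L position)
n=20: W (go to 18, an L position)
n=21: W (go to 15, an L position)
n=22: L (options 21(W), 20(W), 17(W), 16(W) are all W)
n=23: W (go to 22, an L position)
n=24: W (go to 22, an L position)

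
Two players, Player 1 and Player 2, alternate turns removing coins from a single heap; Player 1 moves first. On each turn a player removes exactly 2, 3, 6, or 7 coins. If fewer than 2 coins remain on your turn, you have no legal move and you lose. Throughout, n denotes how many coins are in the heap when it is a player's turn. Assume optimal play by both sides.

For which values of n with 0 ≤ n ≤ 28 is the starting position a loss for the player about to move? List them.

Compute win/loss labels from the base case upward. A position with no move is L. Any other position is W if it can reach an L in one move, else L.
n=0: no move → L
n=1: no move → L
n=2: W (go to 0, an L position)
n=3: W (go to 1, an L position)
n=4: W (go to 1, an L position)
n=5: L (options 3(W), 2(W) are all W)
n=6: W (go to 0, an L position)
n=7: W (go to 5, an L position)
n=8: W (go to 5, an L position)
n=9: L (options 7(W), 6(W), 3(W), 2(W) are all W)
n=10: L (options 8(W), 7(W), 4(W), 3(W) are all W)
n=11: W (go to 9, an L position)
n=12: W (go to 10, an L position)
n=13: W (go to 10, an L position)
n=14: L (options 12(W), 11(W), 8(W), 7(W) are all W)
n=15: W (go to 9, an L position)
n=16: W (go to 14, an L position)
n=17: W (go to 14, an L position)
n=18: L (options 16(W), 15(W), 12(W), 11(W) are all W)
n=19: L (options 17(W), 16(W), 13(W), 12(W) are all W)
n=20: W (go to 18, an L position)
n=21: W (go to 19, an L position)
n=22: W (go to 19, an L position)
n=23: L (options 21(W), 20(W), 17(W), 16(W) are all W)
n=24: W (go to 18, an L position)
n=25: W (go to 23, an L position)
n=26: W (go to 23, an L position)
n=27: L (options 25(W), 24(W), 21(W), 20(W) are all W)
n=28: L (options 26(W), 25(W), 22(W), 21(W) are all W)
Reading off the rows marked L gives the requested list; there are 11 such values of n.

0, 1, 5, 9, 10, 14, 18, 19, 23, 27, 28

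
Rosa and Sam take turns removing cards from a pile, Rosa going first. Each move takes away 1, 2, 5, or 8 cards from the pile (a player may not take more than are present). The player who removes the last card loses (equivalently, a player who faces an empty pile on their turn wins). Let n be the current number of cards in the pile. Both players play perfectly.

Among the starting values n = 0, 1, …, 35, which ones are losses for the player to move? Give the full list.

Use the standard recursion: the mover wins at a terminal position; elsewhere, the mover wins exactly when some move hands the opponent an L position.
n=0: no move; the opponent has just taken the last card and therefore loses → W
n=1: the only move is to 0(W), a W ⇒ L
n=2: can move to 1, which is L ⇒ W
n=3: can move to 1, which is L ⇒ W
n=4: moves to 3(W), 2(W); every one is W ⇒ L
n=5: can move to 4, which is L ⇒ W
n=6: can move to 4, which is L ⇒ W
n=7: moves to 6(W), 5(W), 2(W); every one is W ⇒ L
n=8: can move to 7, which is L ⇒ W
n=9: can move to 7, which is L ⇒ W
n=10: moves to 9(W), 8(W), 5(W), 2(W); every one is W ⇒ L
n=11: can move to 10, which is L ⇒ W
n=12: can move to 10, which is L ⇒ W
n=13: moves to 12(W), 11(W), 8(W), 5(W); every one is W ⇒ L
n=14: can move to 13, which is L ⇒ W
n=15: can move to 13, which is L ⇒ W
n=16: moves to 15(W), 14(W), 11(W), 8(W); every one is W ⇒ L
n=17: can move to 16, which is L ⇒ W
n=18: can move to 16, which is L ⇒ W
n=19: moves to 18(W), 17(W), 14(W), 11(W); every one is W ⇒ L
n=20: can move to 19, which is L ⇒ W
n=21: can move to 19, which is L ⇒ W
n=22: moves to 21(W), 20(W), 17(W), 14(W); every one is W ⇒ L
n=23: can move to 22, which is L ⇒ W
n=24: can move to 22, which is L ⇒ W
n=25: moves to 24(W), 23(W), 20(W), 17(W); every one is W ⇒ L
n=26: can move to 25, which is L ⇒ W
n=27: can move to 25, which is L ⇒ W
n=28: moves to 27(W), 26(W), 23(W), 20(W); every one is W ⇒ L
n=29: can move to 28, which is L ⇒ W
n=30: can move to 28, which is L ⇒ W
n=31: moves to 30(W), 29(W), 26(W), 23(W); every one is W ⇒ L
n=32: can move to 31, which is L ⇒ W
n=33: can move to 31, which is L ⇒ W
n=34: moves to 33(W), 32(W), 29(W), 26(W); every one is W ⇒ L
n=35: can move to 34, which is L ⇒ W
The losing starting values of n are exactly the entries labelled L in this table (12 of them).

1, 4, 7, 10, 13, 16, 19, 22, 25, 28, 31, 34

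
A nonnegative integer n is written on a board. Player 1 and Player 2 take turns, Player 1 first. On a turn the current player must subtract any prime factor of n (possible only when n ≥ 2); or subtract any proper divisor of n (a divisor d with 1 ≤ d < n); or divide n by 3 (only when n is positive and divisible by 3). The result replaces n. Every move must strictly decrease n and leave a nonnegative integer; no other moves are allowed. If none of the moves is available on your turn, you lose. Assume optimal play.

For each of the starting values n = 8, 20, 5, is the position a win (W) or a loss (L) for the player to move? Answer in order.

8: W, 20: L, 5: W

Positions with no move are L. A position that does have a move is losing for the player to move precisely when every available move leads to a winning position for the opponent. Fill in the labels:
n=0: no move → L
n=1: no move → L
n=2: →0(L), so W
n=3: →0(L), so W
n=4: →2(W), 3(W) — all W, so L
n=5: →0(L), so W
n=6: →4(L), so W
n=7: →0(L), so W
n=8: →4(L), so W
n=9: →3(W), 6(W), 8(W) — all W, so L
n=10: →9(L), so W
n=11: →0(L), so W
n=12: →4(L), so W
n=13: →0(L), so W
n=14: →7(W), 12(W), 13(W) — all W, so L
n=15: →14(L), so W
n=16: →14(L), so W
n=17: →0(L), so W
n=18: →9(L), so W
n=19: →0(L), so W
n=20: →10(W), 15(W), 16(W), 18(W), 19(W) — all W, so L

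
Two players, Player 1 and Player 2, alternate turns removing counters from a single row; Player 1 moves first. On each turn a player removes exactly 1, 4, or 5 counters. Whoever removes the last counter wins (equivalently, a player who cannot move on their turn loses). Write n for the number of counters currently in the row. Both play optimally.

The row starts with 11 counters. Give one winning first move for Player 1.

Use the standard recursion: the mover loses at a terminal position; elsewhere, the mover wins exactly when some move hands the opponent an L position.
n=0: no move → L
n=1: →0(L), so W
n=2: →1(W) only, which is W, so L
n=3: →2(L), so W
n=4: →0(L), so W
n=5: →0(L), so W
n=6: →2(L), so W
n=7: →2(L), so W
n=8: →7(W), 4(W), 3(W) — all W, so L
n=9: →8(L), so W
n=10: →9(W), 6(W), 5(W) — all W, so L
n=11: →10(L), so W
From 11, the L positions reachable in one move are: 10.

Remove 1, leaving 10.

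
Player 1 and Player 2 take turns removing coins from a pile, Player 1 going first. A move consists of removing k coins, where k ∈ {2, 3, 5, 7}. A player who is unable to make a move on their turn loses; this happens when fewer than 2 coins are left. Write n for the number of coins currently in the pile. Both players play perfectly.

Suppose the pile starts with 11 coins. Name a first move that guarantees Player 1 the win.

Remove 2, leaving 9.

Label each position W (a win for the player to move) or L (a loss). A position with no legal move is L; any other position is W exactly when some move reaches an L, and L when every move reaches a W.
n=0: no move → L
n=1: no move → L
n=2: W (go to 0, an L position)
n=3: W (go to 1, an L position)
n=4: W (go to 1, an L position)
n=5: W (go to 0, an L position)
n=6: W (go to 1, an L position)
n=7: W (go to 0, an L position)
n=8: W (go to 1, an L position)
n=9: L (options 7(W), 6(W), 4(W), 2(W) are all W)
n=10: L (options 8(W), 7(W), 5(W), 3(W) are all W)
n=11: W (go to 9, an L position)
From 11, the L positions reachable in one move are: 9.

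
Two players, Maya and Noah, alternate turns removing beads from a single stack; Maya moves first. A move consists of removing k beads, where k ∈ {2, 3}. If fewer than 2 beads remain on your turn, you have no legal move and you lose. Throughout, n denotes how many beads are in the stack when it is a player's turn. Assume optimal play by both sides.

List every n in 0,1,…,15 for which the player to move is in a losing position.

0, 1, 5, 6, 10, 11, 15

Positions with no move are L. A position that does have a move is losing for the player to move precisely when every available move leads to a winning position for the opponent. Fill in the labels:
n=0: no move → L
n=1: no move → L
n=2: W (go to 0, an L position)
n=3: W (go to 1, an L position)
n=4: W (go to 1, an L position)
n=5: L (options 3(W), 2(W) are all W)
n=6: L (options 4(W), 3(W) are all W)
n=7: W (go to 5, an L position)
n=8: W (go to 6, an L position)
n=9: W (go to 6, an L position)
n=10: L (options 8(W), 7(W) are all W)
n=11: L (options 9(W), 8(W) are all W)
n=12: W (go to 10, an L position)
n=13: W (go to 11, an L position)
n=14: W (go to 11, an L position)
n=15: L (options 13(W), 12(W) are all W)
The losing starting values of n are exactly the entries labelled L in this table (7 of them).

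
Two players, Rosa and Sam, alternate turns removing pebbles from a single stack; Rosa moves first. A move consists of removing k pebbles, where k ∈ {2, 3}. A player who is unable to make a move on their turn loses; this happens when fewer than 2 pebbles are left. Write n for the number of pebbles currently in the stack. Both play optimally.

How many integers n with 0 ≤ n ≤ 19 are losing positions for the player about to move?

Classify positions by backward induction: terminal positions (no move available) are L. From any other position, the mover wins iff some move reaches an L.
n=0: no move → L
n=1: no move → L
n=2: can move to 0, which is L ⇒ W
n=3: can move to 1, which is L ⇒ W
n=4: can move to 1, which is L ⇒ W
n=5: moves to 3(W), 2(W); every one is W ⇒ L
n=6: moves to 4(W), 3(W); every one is W ⇒ L
n=7: can move to 5, which is L ⇒ W
n=8: can move to 6, which is L ⇒ W
n=9: can move to 6, which is L ⇒ W
n=10: moves to 8(W), 7(W); every one is W ⇒ L
n=11: moves to 9(W), 8(W); every one is W ⇒ L
n=12: can move to 10, which is L ⇒ W
n=13: can move to 11, which is L ⇒ W
n=14: can move to 11, which is L ⇒ W
n=15: moves to 13(W), 12(W); every one is W ⇒ L
n=16: moves to 14(W), 13(W); every one is W ⇒ L
n=17: can move to 15, which is L ⇒ W
n=18: can move to 16, which is L ⇒ W
n=19: can move to 16, which is L ⇒ W
L entries with 0 ≤ n ≤ 19: n = 0, 1, 5, 6, 10, 11, 15, 16; that makes 8.

8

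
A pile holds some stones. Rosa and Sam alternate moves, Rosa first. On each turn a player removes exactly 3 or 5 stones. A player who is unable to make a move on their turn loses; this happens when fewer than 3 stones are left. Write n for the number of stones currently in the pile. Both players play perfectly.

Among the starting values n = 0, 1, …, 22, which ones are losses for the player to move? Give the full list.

0, 1, 2, 8, 9, 10, 16, 17, 18

Label each position W (a win for the player to move) or L (a loss). A position with no legal move is L; any other position is W exactly when some move reaches an L, and L when every move reaches a W.
n=0: no move → L
n=1: no move → L
n=2: no move → L
n=3: →0(L), so W
n=4: →1(L), so W
n=5: →2(L), so W
n=6: →1(L), so W
n=7: →2(L), so W
n=8: →5(W), 3(W) — all W, so L
n=9: →6(W), 4(W) — all W, so L
n=10: →7(W), 5(W) — all W, so L
n=11: →8(L), so W
n=12: →9(L), so W
n=13: →10(L), so W
n=14: →9(L), so W
n=15: →10(L), so W
n=16: →13(W), 11(W) — all W, so L
n=17: →14(W), 12(W) — all W, so L
n=18: →15(W), 13(W) — all W, so L
n=19: →16(L), so W
n=20: →17(L), so W
n=21: →18(L), so W
n=22: →17(L), so W
The losing starting values of n are exactly the entries labelled L in this table (9 of them).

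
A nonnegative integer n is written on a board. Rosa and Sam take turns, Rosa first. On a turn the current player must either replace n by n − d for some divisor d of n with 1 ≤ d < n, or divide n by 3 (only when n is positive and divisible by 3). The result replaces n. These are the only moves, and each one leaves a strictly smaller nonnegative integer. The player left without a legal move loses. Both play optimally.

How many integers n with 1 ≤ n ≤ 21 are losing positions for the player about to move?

9

Classify positions by backward induction: terminal positions (no move available) are L. From any other position, the mover wins iff some move reaches an L.
n=0: no move → L
n=1: no move → L
n=2: W (go to 1, an L position)
n=3: W (go to 1, an L position)
n=4: L (options 2(W), 3(W) are all W)
n=5: W (go to 4, an L position)
n=6: W (go to 4, an L position)
n=7: L (sole option 6(W) is W)
n=8: W (go to 4, an L position)
n=9: L (options 3(W), 6(W), 8(W) are all W)
n=10: W (go to 9, an L position)
n=11: L (sole option 10(W) is W)
n=12: W (go to 4, an L position)
n=13: L (sole option 12(W) is W)
n=14: W (go to 7, an L position)
n=15: L (options 5(W), 10(W), 12(W), 14(W) are all W)
n=16: W (go to 15, an L position)
n=17: L (sole option 16(W) is W)
n=18: W (go to 9, an L position)
n=19: L (sole option 18(W) is W)
n=20: W (go to 15, an L position)
n=21: W (go to 7, an L position)
L entries with 1 ≤ n ≤ 21 (n=0 is outside the asked range and is not counted): n = 1, 4, 7, 9, 11, 13, 15, 17, 19; that makes 9.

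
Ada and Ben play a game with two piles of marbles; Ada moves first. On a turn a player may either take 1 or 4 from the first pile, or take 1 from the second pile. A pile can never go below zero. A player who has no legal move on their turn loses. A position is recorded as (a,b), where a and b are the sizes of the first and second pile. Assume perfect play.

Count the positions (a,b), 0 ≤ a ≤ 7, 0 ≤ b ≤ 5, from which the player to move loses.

21

Compute win/loss labels from the base case upward. A position with no move is L. Any other position is W if it can reach an L in one move, else L.
Every move lowers a or b (never raises either), so fill the grid row by row in increasing a, and left to right within a row: each cell's successors are then already labelled.
      b=0  b=1  b=2  b=3  b=4  b=5
a=0:    L    W    L    W    L    W
a=1:    W    L    W    L    W    L
a=2:    L    W    L    W    L    W
a=3:    W    L    W    L    W    L
a=4:    W    W    W    W    W    W
a=5:    L    W    L    W    L    W
a=6:    W    L    W    L    W    L
a=7:    L    W    L    W    L    W
Cells with no legal move (terminal, hence L): (0,0).
The remaining L cells, each justified by listing all of its moves:
(0,2): →(0,1)(W) only, which is W, so L
(0,4): →(0,3)(W) only, which is W, so L
(1,1): →(0,1)(W), (1,0)(W) — all W, so L
(1,3): →(0,3)(W), (1,2)(W) — all W, so L
(1,5): →(0,5)(W), (1,4)(W) — all W, so L
(2,0): →(1,0)(W) only, which is W, so L
(2,2): →(1,2)(W), (2,1)(W) — all W, so L
(2,4): →(1,4)(W), (2,3)(W) — all W, so L
(3,1): →(2,1)(W), (3,0)(W) — all W, so L
(3,3): →(2,3)(W), (3,2)(W) — all W, so L
(3,5): →(2,5)(W), (3,4)(W) — all W, so L
(5,0): →(4,0)(W), (1,0)(W) — all W, so L
(5,2): →(4,2)(W), (1,2)(W), (5,1)(W) — all W, so L
(5,4): →(4,4)(W), (1,4)(W), (5,3)(W) — all W, so L
(6,1): →(5,1)(W), (2,1)(W), (6,0)(W) — all W, so L
(6,3): →(5,3)(W), (2,3)(W), (6,2)(W) — all W, so L
(6,5): →(5,5)(W), (2,5)(W), (6,4)(W) — all W, so L
(7,0): →(6,0)(W), (3,0)(W) — all W, so L
(7,2): →(6,2)(W), (3,2)(W), (7,1)(W) — all W, so L
(7,4): →(6,4)(W), (3,4)(W), (7,3)(W) — all W, so L
Every other cell has at least one move into one of the L cells above, so it is W.
L cells per row: a=0: 3, a=1: 3, a=2: 3, a=3: 3, a=4: 0, a=5: 3, a=6: 3, a=7: 3; total 21.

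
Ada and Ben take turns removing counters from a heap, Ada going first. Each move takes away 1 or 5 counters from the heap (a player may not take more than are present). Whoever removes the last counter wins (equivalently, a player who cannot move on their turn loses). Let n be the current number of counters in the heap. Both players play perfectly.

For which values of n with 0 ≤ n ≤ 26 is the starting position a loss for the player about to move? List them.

Positions with no move are L. A position that does have a move is losing for the player to move precisely when every available move leads to a winning position for the opponent. Fill in the labels:
n=0: no move → L
n=1: can move to 0, which is L ⇒ W
n=2: the only move is to 1(W), a W ⇒ L
n=3: can move to 2, which is L ⇒ W
n=4: the only move is to 3(W), a W ⇒ L
n=5: can move to 4, which is L ⇒ W
n=6: moves to 5(W), 1(W); every one is W ⇒ L
n=7: can move to 6, which is L ⇒ W
n=8: moves to 7(W), 3(W); every one is W ⇒ L
n=9: can move to 8, which is L ⇒ W
n=10: moves to 9(W), 5(W); every one is W ⇒ L
n=11: can move to 10, which is L ⇒ W
n=12: moves to 11(W), 7(W); every one is W ⇒ L
n=13: can move to 12, which is L ⇒ W
n=14: moves to 13(W), 9(W); every one is W ⇒ L
n=15: can move to 14, which is L ⇒ W
n=16: moves to 15(W), 11(W); every one is W ⇒ L
n=17: can move to 16, which is L ⇒ W
n=18: moves to 17(W), 13(W); every one is W ⇒ L
n=19: can move to 18, which is L ⇒ W
n=20: moves to 19(W), 15(W); every one is W ⇒ L
n=21: can move to 20, which is L ⇒ W
n=22: moves to 21(W), 17(W); every one is W ⇒ L
n=23: can move to 22, which is L ⇒ W
n=24: moves to 23(W), 19(W); every one is W ⇒ L
n=25: can move to 24, which is L ⇒ W
n=26: moves to 25(W), 21(W); every one is W ⇒ L
The losing starting values of n are exactly the entries labelled L in this table (14 of them).

0, 2, 4, 6, 8, 10, 12, 14, 16, 18, 20, 22, 24, 26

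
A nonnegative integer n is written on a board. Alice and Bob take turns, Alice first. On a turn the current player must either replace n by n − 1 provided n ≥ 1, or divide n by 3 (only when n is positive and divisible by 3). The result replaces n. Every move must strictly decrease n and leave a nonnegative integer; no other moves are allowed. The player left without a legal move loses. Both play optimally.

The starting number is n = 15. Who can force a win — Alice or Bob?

Bob wins.

Work bottom-up. With no move the player to move loses. Otherwise the position is W if at least one move leads to an L position for the opponent, and L if every move leads to a W.
n=0: no move → L
n=1: reaches L-position 0 → W
n=2: only reaches 1(W), which is W → L
n=3: reaches L-position 2 → W
n=4: only reaches 3(W), which is W → L
n=5: reaches L-position 4 → W
n=6: reaches L-position 2 → W
n=7: only reaches 6(W), which is W → L
n=8: reaches L-position 7 → W
n=9: only reaches 3(W), 8(W), all W → L
n=10: reaches L-position 9 → W
n=11: only reaches 10(W), which is W → L
n=12: reaches L-position 4 → W
n=13: only reaches 12(W), which is W → L
n=14: reaches L-position 13 → W
n=15: only reaches 5(W), 14(W), all W → L
Every move from 15 reaches a W position, so the mover loses.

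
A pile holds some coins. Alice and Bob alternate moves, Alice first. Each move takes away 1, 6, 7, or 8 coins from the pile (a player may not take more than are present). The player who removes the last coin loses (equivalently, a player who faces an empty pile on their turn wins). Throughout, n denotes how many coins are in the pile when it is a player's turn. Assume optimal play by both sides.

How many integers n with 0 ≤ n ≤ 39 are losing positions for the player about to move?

9

Positions with no move are W. A position that does have a move is losing for the player to move precisely when every available move leads to a winning position for the opponent. Fill in the labels:
n=0: no move; the opponent has just taken the last coin and therefore loses → W
n=1: only reaches 0(W), which is W → L
n=2: reaches L-position 1 → W
n=3: only reaches 2(W), which is W → L
n=4: reaches L-position 3 → W
n=5: only reaches 4(W), which is W → L
n=6: reaches L-position 5 → W
n=7: reaches L-position 1 → W
n=8: reaches L-position 1 → W
n=9: reaches L-position 3 → W
n=10: reaches L-position 3 → W
n=11: reaches L-position 5 → W
n=12: reaches L-position 5 → W
n=13: reaches L-position 5 → W
n=14: only reaches 13(W), 8(W), 7(W), 6(W), all W → L
n=15: reaches L-position 14 → W
n=16: only reaches 15(W), 10(W), 9(W), 8(W), all W → L
n=17: reaches L-position 16 → W
n=18: only reaches 17(W), 12(W), 11(W), 10(W), all W → L
n=19: reaches L-position 18 → W
n=20: reaches L-position 14 → W
n=21: reaches L-position 14 → W
n=22: reaches L-position 16 → W
n=23: reaches L-position 16 → W
n=24: reaches L-position 18 → W
n=25: reaches L-position 18 → W
n=26: reaches L-position 18 → W
n=27: only reaches 26(W), 21(W), 20(W), 19(W), all W → L
n=28: reaches L-position 27 → W
n=29: only reaches 28(W), 23(W), 22(W), 21(W), all W → L
n=30: reaches L-position 29 → W
n=31: only reaches 30(W), 25(W), 24(W), 23(W), all W → L
n=32: reaches L-position 31 → W
n=33: reaches L-position 27 → W
n=34: reaches L-position 27 → W
n=35: reaches L-position 29 → W
n=36: reaches L-position 29 → W
n=37: reaches L-position 31 → W
n=38: reaches L-position 31 → W
n=39: reaches L-position 31 → W
L entries with 0 ≤ n ≤ 39: n = 1, 3, 5, 14, 16, 18, 27, 29, 31; that makes 9.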